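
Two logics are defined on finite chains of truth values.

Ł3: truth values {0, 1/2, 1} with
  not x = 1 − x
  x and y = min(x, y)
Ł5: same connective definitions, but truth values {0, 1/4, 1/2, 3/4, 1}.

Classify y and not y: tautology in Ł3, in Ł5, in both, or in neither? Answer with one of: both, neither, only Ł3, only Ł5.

neither

In Ł3: at y = 0 the value is 0 — not a tautology.
In Ł5: at y = 0 the value is 0 — not a tautology.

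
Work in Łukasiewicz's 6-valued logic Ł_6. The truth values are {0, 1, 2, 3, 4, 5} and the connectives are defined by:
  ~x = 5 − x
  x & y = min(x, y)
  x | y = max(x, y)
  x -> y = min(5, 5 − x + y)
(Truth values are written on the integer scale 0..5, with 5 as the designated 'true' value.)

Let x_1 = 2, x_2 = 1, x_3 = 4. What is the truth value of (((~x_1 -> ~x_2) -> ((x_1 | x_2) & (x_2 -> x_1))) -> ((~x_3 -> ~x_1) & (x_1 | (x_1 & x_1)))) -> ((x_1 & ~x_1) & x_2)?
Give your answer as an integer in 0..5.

1

~x_1 = ~2 = 3
~x_2 = ~1 = 4
~x_1 -> ~x_2 = 3 -> 4 = 5
x_1 | x_2 = 2 | 1 = 2
x_2 -> x_1 = 1 -> 2 = 5
(x_1 | x_2) & (x_2 -> x_1) = 2 & 5 = 2
(~x_1 -> ~x_2) -> ((x_1 | x_2) & (x_2 -> x_1)) = 5 -> 2 = 2
~x_3 = ~4 = 1
~x_1 = ~2 = 3
~x_3 -> ~x_1 = 1 -> 3 = 5
x_1 & x_1 = 2 & 2 = 2
x_1 | (x_1 & x_1) = 2 | 2 = 2
(~x_3 -> ~x_1) & (x_1 | (x_1 & x_1)) = 5 & 2 = 2
((~x_1 -> ~x_2) -> ((x_1 | x_2) & (x_2 -> x_1))) -> ((~x_3 -> ~x_1) & (x_1 | (x_1 & x_1))) = 2 -> 2 = 5
~x_1 = ~2 = 3
x_1 & ~x_1 = 2 & 3 = 2
(x_1 & ~x_1) & x_2 = 2 & 1 = 1
(((~x_1 -> ~x_2) -> ((x_1 | x_2) & (x_2 -> x_1))) -> ((~x_3 -> ~x_1) & (x_1 | (x_1 & x_1)))) -> ((x_1 & ~x_1) & x_2) = 5 -> 1 = 1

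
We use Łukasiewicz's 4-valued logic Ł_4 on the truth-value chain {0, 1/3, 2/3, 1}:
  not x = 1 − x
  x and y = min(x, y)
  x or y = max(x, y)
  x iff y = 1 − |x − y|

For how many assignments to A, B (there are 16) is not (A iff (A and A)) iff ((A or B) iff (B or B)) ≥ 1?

1

A = 0, B = 0 ↦ 0  <
A = 0, B = 1/3 ↦ 0  <
A = 0, B = 2/3 ↦ 0  <
A = 0, B = 1 ↦ 0  <
A = 1/3, B = 0 ↦ 1/3  <
A = 1/3, B = 1/3 ↦ 0  <
A = 1/3, B = 2/3 ↦ 0  <
A = 1/3, B = 1 ↦ 0  <
A = 2/3, B = 0 ↦ 2/3  <
A = 2/3, B = 1/3 ↦ 1/3  <
A = 2/3, B = 2/3 ↦ 0  <
A = 2/3, B = 1 ↦ 0  <
A = 1, B = 0 ↦ 1  ≥
A = 1, B = 1/3 ↦ 2/3  <
A = 1, B = 2/3 ↦ 1/3  <
A = 1, B = 1 ↦ 0  <
So 1 of the 16 assignments meets the threshold.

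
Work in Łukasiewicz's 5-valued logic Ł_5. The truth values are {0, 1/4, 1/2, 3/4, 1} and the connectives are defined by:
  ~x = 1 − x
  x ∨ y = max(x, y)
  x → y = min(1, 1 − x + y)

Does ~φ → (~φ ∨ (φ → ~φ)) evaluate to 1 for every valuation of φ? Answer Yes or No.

Yes

φ = 0 ↦ 1
φ = 1/4 ↦ 1
φ = 1/2 ↦ 1
φ = 3/4 ↦ 1
φ = 1 ↦ 1
Every assignment gives a value ≥ 1.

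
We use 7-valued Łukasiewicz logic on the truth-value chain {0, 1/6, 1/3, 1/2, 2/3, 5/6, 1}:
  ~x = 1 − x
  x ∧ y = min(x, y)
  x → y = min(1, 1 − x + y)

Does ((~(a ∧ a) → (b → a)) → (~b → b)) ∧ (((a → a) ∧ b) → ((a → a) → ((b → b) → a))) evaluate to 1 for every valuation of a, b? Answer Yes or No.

Counterexample: take a = 0, b = 0.
a ∧ a = 0 ∧ 0 = 0
~(a ∧ a) = ~0 = 1
b → a = 0 → 0 = 1
~(a ∧ a) → (b → a) = 1 → 1 = 1
~b = ~0 = 1
~b → b = 1 → 0 = 0
(~(a ∧ a) → (b → a)) → (~b → b) = 1 → 0 = 0
a → a = 0 → 0 = 1
(a → a) ∧ b = 1 ∧ 0 = 0
a → a = 0 → 0 = 1
b → b = 0 → 0 = 1
(b → b) → a = 1 → 0 = 0
(a → a) → ((b → b) → a) = 1 → 0 = 0
((a → a) ∧ b) → ((a → a) → ((b → b) → a)) = 0 → 0 = 1
((~(a ∧ a) → (b → a)) → (~b → b)) ∧ (((a → a) ∧ b) → ((a → a) → ((b → b) → a))) = 0 ∧ 1 = 0
This gives 0 ≠ 1.

No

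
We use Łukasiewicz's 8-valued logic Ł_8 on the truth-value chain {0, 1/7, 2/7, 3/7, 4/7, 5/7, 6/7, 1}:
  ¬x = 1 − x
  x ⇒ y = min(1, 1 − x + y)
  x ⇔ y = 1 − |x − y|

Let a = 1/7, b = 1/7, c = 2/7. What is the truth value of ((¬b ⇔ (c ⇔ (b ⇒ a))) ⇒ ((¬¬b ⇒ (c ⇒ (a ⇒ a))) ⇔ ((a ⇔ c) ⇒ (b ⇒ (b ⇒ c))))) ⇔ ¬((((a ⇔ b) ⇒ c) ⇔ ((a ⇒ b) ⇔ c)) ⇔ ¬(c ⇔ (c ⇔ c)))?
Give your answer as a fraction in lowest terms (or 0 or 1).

2/7

¬b = ¬1/7 = 6/7
b ⇒ a = 1/7 ⇒ 1/7 = 1
c ⇔ (b ⇒ a) = 2/7 ⇔ 1 = 2/7
¬b ⇔ (c ⇔ (b ⇒ a)) = 6/7 ⇔ 2/7 = 3/7
¬b = ¬1/7 = 6/7
¬¬b = ¬6/7 = 1/7
a ⇒ a = 1/7 ⇒ 1/7 = 1
c ⇒ (a ⇒ a) = 2/7 ⇒ 1 = 1
¬¬b ⇒ (c ⇒ (a ⇒ a)) = 1/7 ⇒ 1 = 1
a ⇔ c = 1/7 ⇔ 2/7 = 6/7
b ⇒ c = 1/7 ⇒ 2/7 = 1
b ⇒ (b ⇒ c) = 1/7 ⇒ 1 = 1
(a ⇔ c) ⇒ (b ⇒ (b ⇒ c)) = 6/7 ⇒ 1 = 1
(¬¬b ⇒ (c ⇒ (a ⇒ a))) ⇔ ((a ⇔ c) ⇒ (b ⇒ (b ⇒ c))) = 1 ⇔ 1 = 1
(¬b ⇔ (c ⇔ (b ⇒ a))) ⇒ ((¬¬b ⇒ (c ⇒ (a ⇒ a))) ⇔ ((a ⇔ c) ⇒ (b ⇒ (b ⇒ c)))) = 3/7 ⇒ 1 = 1
a ⇔ b = 1/7 ⇔ 1/7 = 1
(a ⇔ b) ⇒ c = 1 ⇒ 2/7 = 2/7
a ⇒ b = 1/7 ⇒ 1/7 = 1
(a ⇒ b) ⇔ c = 1 ⇔ 2/7 = 2/7
((a ⇔ b) ⇒ c) ⇔ ((a ⇒ b) ⇔ c) = 2/7 ⇔ 2/7 = 1
c ⇔ c = 2/7 ⇔ 2/7 = 1
c ⇔ (c ⇔ c) = 2/7 ⇔ 1 = 2/7
¬(c ⇔ (c ⇔ c)) = ¬2/7 = 5/7
(((a ⇔ b) ⇒ c) ⇔ ((a ⇒ b) ⇔ c)) ⇔ ¬(c ⇔ (c ⇔ c)) = 1 ⇔ 5/7 = 5/7
¬((((a ⇔ b) ⇒ c) ⇔ ((a ⇒ b) ⇔ c)) ⇔ ¬(c ⇔ (c ⇔ c))) = ¬5/7 = 2/7
((¬b ⇔ (c ⇔ (b ⇒ a))) ⇒ ((¬¬b ⇒ (c ⇒ (a ⇒ a))) ⇔ ((a ⇔ c) ⇒ (b ⇒ (b ⇒ c))))) ⇔ ¬((((a ⇔ b) ⇒ c) ⇔ ((a ⇒ b) ⇔ c)) ⇔ ¬(c ⇔ (c ⇔ c))) = 1 ⇔ 2/7 = 2/7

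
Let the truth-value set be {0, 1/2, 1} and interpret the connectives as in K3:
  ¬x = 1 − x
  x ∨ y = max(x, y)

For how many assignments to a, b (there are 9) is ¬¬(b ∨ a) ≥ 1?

5

a = 0, b = 0 ↦ 0  <
a = 0, b = 1/2 ↦ 1/2  <
a = 0, b = 1 ↦ 1  ≥
a = 1/2, b = 0 ↦ 1/2  <
a = 1/2, b = 1/2 ↦ 1/2  <
a = 1/2, b = 1 ↦ 1  ≥
a = 1, b = 0 ↦ 1  ≥
a = 1, b = 1/2 ↦ 1  ≥
a = 1, b = 1 ↦ 1  ≥
So 5 of the 9 assignments meet the threshold.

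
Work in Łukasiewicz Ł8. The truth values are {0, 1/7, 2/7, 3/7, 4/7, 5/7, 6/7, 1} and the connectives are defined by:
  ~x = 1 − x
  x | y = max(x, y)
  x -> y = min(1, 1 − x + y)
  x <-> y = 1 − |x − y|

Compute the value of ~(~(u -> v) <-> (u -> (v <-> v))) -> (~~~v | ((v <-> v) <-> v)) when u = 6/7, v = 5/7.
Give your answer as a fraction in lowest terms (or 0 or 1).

u -> v = 6/7 -> 5/7 = 6/7
~(u -> v) = ~6/7 = 1/7
v <-> v = 5/7 <-> 5/7 = 1
u -> (v <-> v) = 6/7 -> 1 = 1
~(u -> v) <-> (u -> (v <-> v)) = 1/7 <-> 1 = 1/7
~(~(u -> v) <-> (u -> (v <-> v))) = ~1/7 = 6/7
~v = ~5/7 = 2/7
~~v = ~2/7 = 5/7
~~~v = ~5/7 = 2/7
v <-> v = 5/7 <-> 5/7 = 1
(v <-> v) <-> v = 1 <-> 5/7 = 5/7
~~~v | ((v <-> v) <-> v) = 2/7 | 5/7 = 5/7
~(~(u -> v) <-> (u -> (v <-> v))) -> (~~~v | ((v <-> v) <-> v)) = 6/7 -> 5/7 = 6/7

6/7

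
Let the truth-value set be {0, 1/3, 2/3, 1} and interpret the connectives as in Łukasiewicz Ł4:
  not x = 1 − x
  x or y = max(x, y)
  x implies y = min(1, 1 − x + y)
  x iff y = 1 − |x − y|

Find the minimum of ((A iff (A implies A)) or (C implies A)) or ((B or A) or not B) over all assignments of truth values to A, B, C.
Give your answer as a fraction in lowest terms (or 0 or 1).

Take A = 0, B = 1/3, C = 1/3:
A implies A = 0 implies 0 = 1
A iff (A implies A) = 0 iff 1 = 0
C implies A = 1/3 implies 0 = 2/3
(A iff (A implies A)) or (C implies A) = 0 or 2/3 = 2/3
B or A = 1/3 or 0 = 1/3
not B = not 1/3 = 2/3
(B or A) or not B = 1/3 or 2/3 = 2/3
((A iff (A implies A)) or (C implies A)) or ((B or A) or not B) = 2/3 or 2/3 = 2/3
No assignment yields a value below 2/3, so this is the minimum.

2/3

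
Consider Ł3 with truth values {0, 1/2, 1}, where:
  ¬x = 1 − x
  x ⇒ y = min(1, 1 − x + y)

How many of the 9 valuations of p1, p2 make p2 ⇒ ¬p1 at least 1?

6

p1 = 0, p2 = 0 ↦ 1  ≥
p1 = 0, p2 = 1/2 ↦ 1  ≥
p1 = 0, p2 = 1 ↦ 1  ≥
p1 = 1/2, p2 = 0 ↦ 1  ≥
p1 = 1/2, p2 = 1/2 ↦ 1  ≥
p1 = 1/2, p2 = 1 ↦ 1/2  <
p1 = 1, p2 = 0 ↦ 1  ≥
p1 = 1, p2 = 1/2 ↦ 1/2  <
p1 = 1, p2 = 1 ↦ 0  <
So 6 of the 9 assignments meet the threshold.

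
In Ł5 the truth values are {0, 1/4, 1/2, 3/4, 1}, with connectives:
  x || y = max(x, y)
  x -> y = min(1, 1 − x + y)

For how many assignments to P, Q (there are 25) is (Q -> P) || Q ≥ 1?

19

value 1: 19 assignments (counts)
value 3/4: 5 assignments
value 1/2: 1 assignment
So 19 of the 25 assignments meet the threshold.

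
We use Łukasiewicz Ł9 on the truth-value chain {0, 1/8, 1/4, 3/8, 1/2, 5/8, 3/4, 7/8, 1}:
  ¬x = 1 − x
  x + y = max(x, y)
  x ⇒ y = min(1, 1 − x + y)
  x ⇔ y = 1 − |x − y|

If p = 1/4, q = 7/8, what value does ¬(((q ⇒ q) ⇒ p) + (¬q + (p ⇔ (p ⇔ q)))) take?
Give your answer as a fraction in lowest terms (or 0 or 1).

1/8

q ⇒ q = 7/8 ⇒ 7/8 = 1
(q ⇒ q) ⇒ p = 1 ⇒ 1/4 = 1/4
¬q = ¬7/8 = 1/8
p ⇔ q = 1/4 ⇔ 7/8 = 3/8
p ⇔ (p ⇔ q) = 1/4 ⇔ 3/8 = 7/8
¬q + (p ⇔ (p ⇔ q)) = 1/8 + 7/8 = 7/8
((q ⇒ q) ⇒ p) + (¬q + (p ⇔ (p ⇔ q))) = 1/4 + 7/8 = 7/8
¬(((q ⇒ q) ⇒ p) + (¬q + (p ⇔ (p ⇔ q)))) = ¬7/8 = 1/8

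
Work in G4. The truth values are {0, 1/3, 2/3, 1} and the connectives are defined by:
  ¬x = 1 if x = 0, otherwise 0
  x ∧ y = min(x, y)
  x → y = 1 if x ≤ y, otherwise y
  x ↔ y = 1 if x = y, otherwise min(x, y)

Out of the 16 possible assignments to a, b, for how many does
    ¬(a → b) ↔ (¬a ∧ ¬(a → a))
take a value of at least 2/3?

a = 0, b = 0 ↦ 1  ≥
a = 0, b = 1/3 ↦ 1  ≥
a = 0, b = 2/3 ↦ 1  ≥
a = 0, b = 1 ↦ 1  ≥
a = 1/3, b = 0 ↦ 0  <
a = 1/3, b = 1/3 ↦ 1  ≥
a = 1/3, b = 2/3 ↦ 1  ≥
a = 1/3, b = 1 ↦ 1  ≥
a = 2/3, b = 0 ↦ 0  <
a = 2/3, b = 1/3 ↦ 1  ≥
a = 2/3, b = 2/3 ↦ 1  ≥
a = 2/3, b = 1 ↦ 1  ≥
a = 1, b = 0 ↦ 0  <
a = 1, b = 1/3 ↦ 1  ≥
a = 1, b = 2/3 ↦ 1  ≥
a = 1, b = 1 ↦ 1  ≥
So 13 of the 16 assignments meet the threshold.

13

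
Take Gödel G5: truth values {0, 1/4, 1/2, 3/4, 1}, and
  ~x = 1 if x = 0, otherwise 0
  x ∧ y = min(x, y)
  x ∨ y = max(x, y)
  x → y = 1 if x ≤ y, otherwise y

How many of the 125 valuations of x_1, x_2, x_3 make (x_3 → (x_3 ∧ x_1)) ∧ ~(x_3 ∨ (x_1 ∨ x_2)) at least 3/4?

1

value 1: 1 assignment (counts)
value 0: 124 assignments
So 1 of the 125 assignments meets the threshold.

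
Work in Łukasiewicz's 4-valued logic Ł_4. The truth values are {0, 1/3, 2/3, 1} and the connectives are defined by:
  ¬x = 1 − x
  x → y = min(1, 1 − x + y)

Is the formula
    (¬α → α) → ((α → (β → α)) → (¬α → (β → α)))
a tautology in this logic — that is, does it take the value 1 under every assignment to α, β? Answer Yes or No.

Yes

α = 0, β = 0 ↦ 1
α = 0, β = 1/3 ↦ 1
α = 0, β = 2/3 ↦ 1
α = 0, β = 1 ↦ 1
α = 1/3, β = 0 ↦ 1
α = 1/3, β = 1/3 ↦ 1
α = 1/3, β = 2/3 ↦ 1
α = 1/3, β = 1 ↦ 1
α = 2/3, β = 0 ↦ 1
α = 2/3, β = 1/3 ↦ 1
α = 2/3, β = 2/3 ↦ 1
α = 2/3, β = 1 ↦ 1
α = 1, β = 0 ↦ 1
α = 1, β = 1/3 ↦ 1
α = 1, β = 2/3 ↦ 1
α = 1, β = 1 ↦ 1
Every assignment gives a value ≥ 1.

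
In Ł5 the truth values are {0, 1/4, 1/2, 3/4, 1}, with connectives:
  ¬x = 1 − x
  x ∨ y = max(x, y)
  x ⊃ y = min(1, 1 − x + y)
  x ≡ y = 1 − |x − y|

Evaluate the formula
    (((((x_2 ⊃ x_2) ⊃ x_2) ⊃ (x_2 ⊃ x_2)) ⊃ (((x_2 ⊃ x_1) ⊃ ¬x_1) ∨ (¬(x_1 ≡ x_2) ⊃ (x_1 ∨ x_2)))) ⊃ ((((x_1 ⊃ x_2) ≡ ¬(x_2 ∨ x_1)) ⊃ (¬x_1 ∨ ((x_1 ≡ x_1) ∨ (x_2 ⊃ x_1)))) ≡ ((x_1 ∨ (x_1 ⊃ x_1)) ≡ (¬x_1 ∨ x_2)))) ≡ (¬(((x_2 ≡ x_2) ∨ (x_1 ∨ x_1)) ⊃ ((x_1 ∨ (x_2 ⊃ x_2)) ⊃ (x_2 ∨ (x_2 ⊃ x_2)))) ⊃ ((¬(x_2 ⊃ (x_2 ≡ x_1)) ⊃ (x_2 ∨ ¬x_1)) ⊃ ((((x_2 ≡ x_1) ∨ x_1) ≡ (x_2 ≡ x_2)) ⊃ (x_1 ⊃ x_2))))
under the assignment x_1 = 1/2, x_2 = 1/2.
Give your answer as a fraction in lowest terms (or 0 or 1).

x_2 ⊃ x_2 = 1/2 ⊃ 1/2 = 1
(x_2 ⊃ x_2) ⊃ x_2 = 1 ⊃ 1/2 = 1/2
x_2 ⊃ x_2 = 1/2 ⊃ 1/2 = 1
((x_2 ⊃ x_2) ⊃ x_2) ⊃ (x_2 ⊃ x_2) = 1/2 ⊃ 1 = 1
x_2 ⊃ x_1 = 1/2 ⊃ 1/2 = 1
¬x_1 = ¬1/2 = 1/2
(x_2 ⊃ x_1) ⊃ ¬x_1 = 1 ⊃ 1/2 = 1/2
x_1 ≡ x_2 = 1/2 ≡ 1/2 = 1
¬(x_1 ≡ x_2) = ¬1 = 0
x_1 ∨ x_2 = 1/2 ∨ 1/2 = 1/2
¬(x_1 ≡ x_2) ⊃ (x_1 ∨ x_2) = 0 ⊃ 1/2 = 1
((x_2 ⊃ x_1) ⊃ ¬x_1) ∨ (¬(x_1 ≡ x_2) ⊃ (x_1 ∨ x_2)) = 1/2 ∨ 1 = 1
(((x_2 ⊃ x_2) ⊃ x_2) ⊃ (x_2 ⊃ x_2)) ⊃ (((x_2 ⊃ x_1) ⊃ ¬x_1) ∨ (¬(x_1 ≡ x_2) ⊃ (x_1 ∨ x_2))) = 1 ⊃ 1 = 1
x_1 ⊃ x_2 = 1/2 ⊃ 1/2 = 1
x_2 ∨ x_1 = 1/2 ∨ 1/2 = 1/2
¬(x_2 ∨ x_1) = ¬1/2 = 1/2
(x_1 ⊃ x_2) ≡ ¬(x_2 ∨ x_1) = 1 ≡ 1/2 = 1/2
¬x_1 = ¬1/2 = 1/2
x_1 ≡ x_1 = 1/2 ≡ 1/2 = 1
x_2 ⊃ x_1 = 1/2 ⊃ 1/2 = 1
(x_1 ≡ x_1) ∨ (x_2 ⊃ x_1) = 1 ∨ 1 = 1
¬x_1 ∨ ((x_1 ≡ x_1) ∨ (x_2 ⊃ x_1)) = 1/2 ∨ 1 = 1
((x_1 ⊃ x_2) ≡ ¬(x_2 ∨ x_1)) ⊃ (¬x_1 ∨ ((x_1 ≡ x_1) ∨ (x_2 ⊃ x_1))) = 1/2 ⊃ 1 = 1
x_1 ⊃ x_1 = 1/2 ⊃ 1/2 = 1
x_1 ∨ (x_1 ⊃ x_1) = 1/2 ∨ 1 = 1
¬x_1 = ¬1/2 = 1/2
¬x_1 ∨ x_2 = 1/2 ∨ 1/2 = 1/2
(x_1 ∨ (x_1 ⊃ x_1)) ≡ (¬x_1 ∨ x_2) = 1 ≡ 1/2 = 1/2
(((x_1 ⊃ x_2) ≡ ¬(x_2 ∨ x_1)) ⊃ (¬x_1 ∨ ((x_1 ≡ x_1) ∨ (x_2 ⊃ x_1)))) ≡ ((x_1 ∨ (x_1 ⊃ x_1)) ≡ (¬x_1 ∨ x_2)) = 1 ≡ 1/2 = 1/2
((((x_2 ⊃ x_2) ⊃ x_2) ⊃ (x_2 ⊃ x_2)) ⊃ (((x_2 ⊃ x_1) ⊃ ¬x_1) ∨ (¬(x_1 ≡ x_2) ⊃ (x_1 ∨ x_2)))) ⊃ ((((x_1 ⊃ x_2) ≡ ¬(x_2 ∨ x_1)) ⊃ (¬x_1 ∨ ((x_1 ≡ x_1) ∨ (x_2 ⊃ x_1)))) ≡ ((x_1 ∨ (x_1 ⊃ x_1)) ≡ (¬x_1 ∨ x_2))) = 1 ⊃ 1/2 = 1/2
x_2 ≡ x_2 = 1/2 ≡ 1/2 = 1
x_1 ∨ x_1 = 1/2 ∨ 1/2 = 1/2
(x_2 ≡ x_2) ∨ (x_1 ∨ x_1) = 1 ∨ 1/2 = 1
x_2 ⊃ x_2 = 1/2 ⊃ 1/2 = 1
x_1 ∨ (x_2 ⊃ x_2) = 1/2 ∨ 1 = 1
x_2 ⊃ x_2 = 1/2 ⊃ 1/2 = 1
x_2 ∨ (x_2 ⊃ x_2) = 1/2 ∨ 1 = 1
(x_1 ∨ (x_2 ⊃ x_2)) ⊃ (x_2 ∨ (x_2 ⊃ x_2)) = 1 ⊃ 1 = 1
((x_2 ≡ x_2) ∨ (x_1 ∨ x_1)) ⊃ ((x_1 ∨ (x_2 ⊃ x_2)) ⊃ (x_2 ∨ (x_2 ⊃ x_2))) = 1 ⊃ 1 = 1
¬(((x_2 ≡ x_2) ∨ (x_1 ∨ x_1)) ⊃ ((x_1 ∨ (x_2 ⊃ x_2)) ⊃ (x_2 ∨ (x_2 ⊃ x_2)))) = ¬1 = 0
x_2 ≡ x_1 = 1/2 ≡ 1/2 = 1
x_2 ⊃ (x_2 ≡ x_1) = 1/2 ⊃ 1 = 1
¬(x_2 ⊃ (x_2 ≡ x_1)) = ¬1 = 0
¬x_1 = ¬1/2 = 1/2
x_2 ∨ ¬x_1 = 1/2 ∨ 1/2 = 1/2
¬(x_2 ⊃ (x_2 ≡ x_1)) ⊃ (x_2 ∨ ¬x_1) = 0 ⊃ 1/2 = 1
x_2 ≡ x_1 = 1/2 ≡ 1/2 = 1
(x_2 ≡ x_1) ∨ x_1 = 1 ∨ 1/2 = 1
x_2 ≡ x_2 = 1/2 ≡ 1/2 = 1
((x_2 ≡ x_1) ∨ x_1) ≡ (x_2 ≡ x_2) = 1 ≡ 1 = 1
x_1 ⊃ x_2 = 1/2 ⊃ 1/2 = 1
(((x_2 ≡ x_1) ∨ x_1) ≡ (x_2 ≡ x_2)) ⊃ (x_1 ⊃ x_2) = 1 ⊃ 1 = 1
(¬(x_2 ⊃ (x_2 ≡ x_1)) ⊃ (x_2 ∨ ¬x_1)) ⊃ ((((x_2 ≡ x_1) ∨ x_1) ≡ (x_2 ≡ x_2)) ⊃ (x_1 ⊃ x_2)) = 1 ⊃ 1 = 1
¬(((x_2 ≡ x_2) ∨ (x_1 ∨ x_1)) ⊃ ((x_1 ∨ (x_2 ⊃ x_2)) ⊃ (x_2 ∨ (x_2 ⊃ x_2)))) ⊃ ((¬(x_2 ⊃ (x_2 ≡ x_1)) ⊃ (x_2 ∨ ¬x_1)) ⊃ ((((x_2 ≡ x_1) ∨ x_1) ≡ (x_2 ≡ x_2)) ⊃ (x_1 ⊃ x_2))) = 0 ⊃ 1 = 1
(((((x_2 ⊃ x_2) ⊃ x_2) ⊃ (x_2 ⊃ x_2)) ⊃ (((x_2 ⊃ x_1) ⊃ ¬x_1) ∨ (¬(x_1 ≡ x_2) ⊃ (x_1 ∨ x_2)))) ⊃ ((((x_1 ⊃ x_2) ≡ ¬(x_2 ∨ x_1)) ⊃ (¬x_1 ∨ ((x_1 ≡ x_1) ∨ (x_2 ⊃ x_1)))) ≡ ((x_1 ∨ (x_1 ⊃ x_1)) ≡ (¬x_1 ∨ x_2)))) ≡ (¬(((x_2 ≡ x_2) ∨ (x_1 ∨ x_1)) ⊃ ((x_1 ∨ (x_2 ⊃ x_2)) ⊃ (x_2 ∨ (x_2 ⊃ x_2)))) ⊃ ((¬(x_2 ⊃ (x_2 ≡ x_1)) ⊃ (x_2 ∨ ¬x_1)) ⊃ ((((x_2 ≡ x_1) ∨ x_1) ≡ (x_2 ≡ x_2)) ⊃ (x_1 ⊃ x_2)))) = 1/2 ≡ 1 = 1/2

1/2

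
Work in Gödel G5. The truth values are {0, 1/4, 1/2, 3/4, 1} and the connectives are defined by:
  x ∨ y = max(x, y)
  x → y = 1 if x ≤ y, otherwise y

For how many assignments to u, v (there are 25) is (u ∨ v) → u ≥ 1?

15

value 1: 15 assignments (counts)
value 3/4: 1 assignment
value 1/2: 2 assignments
value 1/4: 3 assignments
value 0: 4 assignments
So 15 of the 25 assignments meet the threshold.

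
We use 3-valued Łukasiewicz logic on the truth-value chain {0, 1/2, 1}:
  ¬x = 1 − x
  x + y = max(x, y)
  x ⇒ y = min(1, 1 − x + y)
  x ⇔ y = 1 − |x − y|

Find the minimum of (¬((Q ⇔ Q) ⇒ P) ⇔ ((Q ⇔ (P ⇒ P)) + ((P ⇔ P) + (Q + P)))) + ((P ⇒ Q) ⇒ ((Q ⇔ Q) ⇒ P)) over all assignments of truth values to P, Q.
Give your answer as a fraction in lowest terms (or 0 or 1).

1/2

Take P = 1/2, Q = 1/2:
Q ⇔ Q = 1/2 ⇔ 1/2 = 1
(Q ⇔ Q) ⇒ P = 1 ⇒ 1/2 = 1/2
¬((Q ⇔ Q) ⇒ P) = ¬1/2 = 1/2
P ⇒ P = 1/2 ⇒ 1/2 = 1
Q ⇔ (P ⇒ P) = 1/2 ⇔ 1 = 1/2
P ⇔ P = 1/2 ⇔ 1/2 = 1
Q + P = 1/2 + 1/2 = 1/2
(P ⇔ P) + (Q + P) = 1 + 1/2 = 1
(Q ⇔ (P ⇒ P)) + ((P ⇔ P) + (Q + P)) = 1/2 + 1 = 1
¬((Q ⇔ Q) ⇒ P) ⇔ ((Q ⇔ (P ⇒ P)) + ((P ⇔ P) + (Q + P))) = 1/2 ⇔ 1 = 1/2
P ⇒ Q = 1/2 ⇒ 1/2 = 1
Q ⇔ Q = 1/2 ⇔ 1/2 = 1
(Q ⇔ Q) ⇒ P = 1 ⇒ 1/2 = 1/2
(P ⇒ Q) ⇒ ((Q ⇔ Q) ⇒ P) = 1 ⇒ 1/2 = 1/2
(¬((Q ⇔ Q) ⇒ P) ⇔ ((Q ⇔ (P ⇒ P)) + ((P ⇔ P) + (Q + P)))) + ((P ⇒ Q) ⇒ ((Q ⇔ Q) ⇒ P)) = 1/2 + 1/2 = 1/2
No assignment yields a value below 1/2, so this is the minimum.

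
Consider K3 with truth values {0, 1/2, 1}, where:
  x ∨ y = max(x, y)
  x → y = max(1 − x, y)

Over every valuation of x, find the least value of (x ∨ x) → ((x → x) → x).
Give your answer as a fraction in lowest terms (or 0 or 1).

Take x = 1/2:
x ∨ x = 1/2 ∨ 1/2 = 1/2
x → x = 1/2 → 1/2 = 1/2
(x → x) → x = 1/2 → 1/2 = 1/2
(x ∨ x) → ((x → x) → x) = 1/2 → 1/2 = 1/2
No assignment yields a value below 1/2, so this is the minimum.

1/2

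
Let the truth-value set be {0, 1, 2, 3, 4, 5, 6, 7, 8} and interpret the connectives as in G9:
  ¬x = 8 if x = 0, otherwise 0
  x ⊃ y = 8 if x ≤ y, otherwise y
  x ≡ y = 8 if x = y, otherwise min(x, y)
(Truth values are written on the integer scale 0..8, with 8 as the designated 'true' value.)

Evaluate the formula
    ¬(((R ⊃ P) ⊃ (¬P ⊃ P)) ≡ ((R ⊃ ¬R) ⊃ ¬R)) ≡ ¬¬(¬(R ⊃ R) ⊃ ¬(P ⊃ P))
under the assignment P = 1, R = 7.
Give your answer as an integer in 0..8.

0

R ⊃ P = 7 ⊃ 1 = 1
¬P = ¬1 = 0
¬P ⊃ P = 0 ⊃ 1 = 8
(R ⊃ P) ⊃ (¬P ⊃ P) = 1 ⊃ 8 = 8
¬R = ¬7 = 0
R ⊃ ¬R = 7 ⊃ 0 = 0
¬R = ¬7 = 0
(R ⊃ ¬R) ⊃ ¬R = 0 ⊃ 0 = 8
((R ⊃ P) ⊃ (¬P ⊃ P)) ≡ ((R ⊃ ¬R) ⊃ ¬R) = 8 ≡ 8 = 8
¬(((R ⊃ P) ⊃ (¬P ⊃ P)) ≡ ((R ⊃ ¬R) ⊃ ¬R)) = ¬8 = 0
R ⊃ R = 7 ⊃ 7 = 8
¬(R ⊃ R) = ¬8 = 0
P ⊃ P = 1 ⊃ 1 = 8
¬(P ⊃ P) = ¬8 = 0
¬(R ⊃ R) ⊃ ¬(P ⊃ P) = 0 ⊃ 0 = 8
¬(¬(R ⊃ R) ⊃ ¬(P ⊃ P)) = ¬8 = 0
¬¬(¬(R ⊃ R) ⊃ ¬(P ⊃ P)) = ¬0 = 8
¬(((R ⊃ P) ⊃ (¬P ⊃ P)) ≡ ((R ⊃ ¬R) ⊃ ¬R)) ≡ ¬¬(¬(R ⊃ R) ⊃ ¬(P ⊃ P)) = 0 ≡ 8 = 0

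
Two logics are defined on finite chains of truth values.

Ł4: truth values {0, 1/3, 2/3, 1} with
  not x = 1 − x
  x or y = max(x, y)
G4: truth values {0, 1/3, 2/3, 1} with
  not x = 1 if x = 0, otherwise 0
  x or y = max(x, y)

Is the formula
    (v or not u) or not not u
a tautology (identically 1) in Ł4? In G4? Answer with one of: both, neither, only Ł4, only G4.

only G4

In Ł4: at u = 1/3, v = 0 the value is 2/3 — not a tautology.
In G4: every assignment gives 1 — tautology.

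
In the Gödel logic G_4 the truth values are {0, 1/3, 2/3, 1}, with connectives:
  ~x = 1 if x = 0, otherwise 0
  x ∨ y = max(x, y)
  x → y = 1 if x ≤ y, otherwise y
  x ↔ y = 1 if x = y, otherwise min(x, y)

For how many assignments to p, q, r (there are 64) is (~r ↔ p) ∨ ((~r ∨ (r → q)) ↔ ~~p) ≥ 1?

value 1: 42 assignments (counts)
value 2/3: 3 assignments
value 1/3: 6 assignments
value 0: 13 assignments
So 42 of the 64 assignments meet the threshold.

42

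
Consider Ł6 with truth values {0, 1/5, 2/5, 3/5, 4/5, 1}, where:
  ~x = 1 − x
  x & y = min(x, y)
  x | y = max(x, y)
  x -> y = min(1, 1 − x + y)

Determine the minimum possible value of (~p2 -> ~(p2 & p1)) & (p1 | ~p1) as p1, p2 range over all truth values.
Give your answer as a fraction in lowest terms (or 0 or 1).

Take p1 = 2/5, p2 = 0:
~p2 = ~0 = 1
p2 & p1 = 0 & 2/5 = 0
~(p2 & p1) = ~0 = 1
~p2 -> ~(p2 & p1) = 1 -> 1 = 1
~p1 = ~2/5 = 3/5
p1 | ~p1 = 2/5 | 3/5 = 3/5
(~p2 -> ~(p2 & p1)) & (p1 | ~p1) = 1 & 3/5 = 3/5
No assignment yields a value below 3/5, so this is the minimum.

3/5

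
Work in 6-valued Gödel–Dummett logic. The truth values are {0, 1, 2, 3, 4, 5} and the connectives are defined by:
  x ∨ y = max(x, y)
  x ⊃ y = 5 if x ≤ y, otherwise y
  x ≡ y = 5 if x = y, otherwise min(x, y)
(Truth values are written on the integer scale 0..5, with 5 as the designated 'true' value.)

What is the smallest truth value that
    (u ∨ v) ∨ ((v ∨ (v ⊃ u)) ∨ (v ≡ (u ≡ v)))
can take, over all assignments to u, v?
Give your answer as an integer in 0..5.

1

Take u = 0, v = 1:
u ∨ v = 0 ∨ 1 = 1
v ⊃ u = 1 ⊃ 0 = 0
v ∨ (v ⊃ u) = 1 ∨ 0 = 1
u ≡ v = 0 ≡ 1 = 0
v ≡ (u ≡ v) = 1 ≡ 0 = 0
(v ∨ (v ⊃ u)) ∨ (v ≡ (u ≡ v)) = 1 ∨ 0 = 1
(u ∨ v) ∨ ((v ∨ (v ⊃ u)) ∨ (v ≡ (u ≡ v))) = 1 ∨ 1 = 1
No assignment yields a value below 1, so this is the minimum.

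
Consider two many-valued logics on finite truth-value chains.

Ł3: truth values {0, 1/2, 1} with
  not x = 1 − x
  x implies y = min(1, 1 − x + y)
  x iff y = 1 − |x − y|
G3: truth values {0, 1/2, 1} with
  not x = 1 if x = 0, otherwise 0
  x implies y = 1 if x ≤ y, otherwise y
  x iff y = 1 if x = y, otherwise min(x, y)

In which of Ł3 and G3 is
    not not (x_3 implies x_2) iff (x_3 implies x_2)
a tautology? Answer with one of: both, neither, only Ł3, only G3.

In Ł3: every assignment gives 1 — tautology.
In G3: at x_2 = 1/2, x_3 = 1 the value is 1/2 — not a tautology.

only Ł3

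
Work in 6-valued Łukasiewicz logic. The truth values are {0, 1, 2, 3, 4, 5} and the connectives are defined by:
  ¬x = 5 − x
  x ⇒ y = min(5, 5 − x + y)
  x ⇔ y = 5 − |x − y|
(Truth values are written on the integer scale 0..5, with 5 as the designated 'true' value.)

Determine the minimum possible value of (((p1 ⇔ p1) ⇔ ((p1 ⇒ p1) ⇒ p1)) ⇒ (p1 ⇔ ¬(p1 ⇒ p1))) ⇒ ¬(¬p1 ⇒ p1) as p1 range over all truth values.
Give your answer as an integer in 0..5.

1

Take p1 = 2:
p1 ⇔ p1 = 2 ⇔ 2 = 5
p1 ⇒ p1 = 2 ⇒ 2 = 5
(p1 ⇒ p1) ⇒ p1 = 5 ⇒ 2 = 2
(p1 ⇔ p1) ⇔ ((p1 ⇒ p1) ⇒ p1) = 5 ⇔ 2 = 2
p1 ⇒ p1 = 2 ⇒ 2 = 5
¬(p1 ⇒ p1) = ¬5 = 0
p1 ⇔ ¬(p1 ⇒ p1) = 2 ⇔ 0 = 3
((p1 ⇔ p1) ⇔ ((p1 ⇒ p1) ⇒ p1)) ⇒ (p1 ⇔ ¬(p1 ⇒ p1)) = 2 ⇒ 3 = 5
¬p1 = ¬2 = 3
¬p1 ⇒ p1 = 3 ⇒ 2 = 4
¬(¬p1 ⇒ p1) = ¬4 = 1
(((p1 ⇔ p1) ⇔ ((p1 ⇒ p1) ⇒ p1)) ⇒ (p1 ⇔ ¬(p1 ⇒ p1))) ⇒ ¬(¬p1 ⇒ p1) = 5 ⇒ 1 = 1
No assignment yields a value below 1, so this is the minimum.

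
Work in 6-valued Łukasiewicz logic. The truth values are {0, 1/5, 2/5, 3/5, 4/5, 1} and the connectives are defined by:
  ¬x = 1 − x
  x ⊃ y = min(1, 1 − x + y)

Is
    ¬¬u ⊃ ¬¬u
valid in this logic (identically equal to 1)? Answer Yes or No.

u = 0 ↦ 1
u = 1/5 ↦ 1
u = 2/5 ↦ 1
u = 3/5 ↦ 1
u = 4/5 ↦ 1
u = 1 ↦ 1
Every assignment gives a value ≥ 1.

Yes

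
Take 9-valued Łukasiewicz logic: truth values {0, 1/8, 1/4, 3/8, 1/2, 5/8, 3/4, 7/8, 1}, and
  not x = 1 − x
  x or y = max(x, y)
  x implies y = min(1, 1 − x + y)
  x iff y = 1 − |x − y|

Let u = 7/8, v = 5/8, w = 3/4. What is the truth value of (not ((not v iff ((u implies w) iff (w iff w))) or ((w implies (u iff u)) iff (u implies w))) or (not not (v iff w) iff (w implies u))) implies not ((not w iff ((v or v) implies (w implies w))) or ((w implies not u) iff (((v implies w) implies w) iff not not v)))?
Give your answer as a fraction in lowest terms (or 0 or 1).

not v = not 5/8 = 3/8
u implies w = 7/8 implies 3/4 = 7/8
w iff w = 3/4 iff 3/4 = 1
(u implies w) iff (w iff w) = 7/8 iff 1 = 7/8
not v iff ((u implies w) iff (w iff w)) = 3/8 iff 7/8 = 1/2
u iff u = 7/8 iff 7/8 = 1
w implies (u iff u) = 3/4 implies 1 = 1
u implies w = 7/8 implies 3/4 = 7/8
(w implies (u iff u)) iff (u implies w) = 1 iff 7/8 = 7/8
(not v iff ((u implies w) iff (w iff w))) or ((w implies (u iff u)) iff (u implies w)) = 1/2 or 7/8 = 7/8
not ((not v iff ((u implies w) iff (w iff w))) or ((w implies (u iff u)) iff (u implies w))) = not 7/8 = 1/8
v iff w = 5/8 iff 3/4 = 7/8
not (v iff w) = not 7/8 = 1/8
not not (v iff w) = not 1/8 = 7/8
w implies u = 3/4 implies 7/8 = 1
not not (v iff w) iff (w implies u) = 7/8 iff 1 = 7/8
not ((not v iff ((u implies w) iff (w iff w))) or ((w implies (u iff u)) iff (u implies w))) or (not not (v iff w) iff (w implies u)) = 1/8 or 7/8 = 7/8
not w = not 3/4 = 1/4
v or v = 5/8 or 5/8 = 5/8
w implies w = 3/4 implies 3/4 = 1
(v or v) implies (w implies w) = 5/8 implies 1 = 1
not w iff ((v or v) implies (w implies w)) = 1/4 iff 1 = 1/4
not u = not 7/8 = 1/8
w implies not u = 3/4 implies 1/8 = 3/8
v implies w = 5/8 implies 3/4 = 1
(v implies w) implies w = 1 implies 3/4 = 3/4
not v = not 5/8 = 3/8
not not v = not 3/8 = 5/8
((v implies w) implies w) iff not not v = 3/4 iff 5/8 = 7/8
(w implies not u) iff (((v implies w) implies w) iff not not v) = 3/8 iff 7/8 = 1/2
(not w iff ((v or v) implies (w implies w))) or ((w implies not u) iff (((v implies w) implies w) iff not not v)) = 1/4 or 1/2 = 1/2
not ((not w iff ((v or v) implies (w implies w))) or ((w implies not u) iff (((v implies w) implies w) iff not not v))) = not 1/2 = 1/2
(not ((not v iff ((u implies w) iff (w iff w))) or ((w implies (u iff u)) iff (u implies w))) or (not not (v iff w) iff (w implies u))) implies not ((not w iff ((v or v) implies (w implies w))) or ((w implies not u) iff (((v implies w) implies w) iff not not v))) = 7/8 implies 1/2 = 5/8

5/8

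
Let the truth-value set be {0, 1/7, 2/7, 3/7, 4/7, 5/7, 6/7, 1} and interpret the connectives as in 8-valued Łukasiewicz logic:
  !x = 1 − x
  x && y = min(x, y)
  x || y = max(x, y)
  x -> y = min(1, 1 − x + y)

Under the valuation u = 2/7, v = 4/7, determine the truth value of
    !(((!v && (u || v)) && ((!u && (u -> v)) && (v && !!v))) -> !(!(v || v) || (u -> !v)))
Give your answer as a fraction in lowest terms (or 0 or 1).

!v = !4/7 = 3/7
u || v = 2/7 || 4/7 = 4/7
!v && (u || v) = 3/7 && 4/7 = 3/7
!u = !2/7 = 5/7
u -> v = 2/7 -> 4/7 = 1
!u && (u -> v) = 5/7 && 1 = 5/7
!v = !4/7 = 3/7
!!v = !3/7 = 4/7
v && !!v = 4/7 && 4/7 = 4/7
(!u && (u -> v)) && (v && !!v) = 5/7 && 4/7 = 4/7
(!v && (u || v)) && ((!u && (u -> v)) && (v && !!v)) = 3/7 && 4/7 = 3/7
v || v = 4/7 || 4/7 = 4/7
!(v || v) = !4/7 = 3/7
!v = !4/7 = 3/7
u -> !v = 2/7 -> 3/7 = 1
!(v || v) || (u -> !v) = 3/7 || 1 = 1
!(!(v || v) || (u -> !v)) = !1 = 0
((!v && (u || v)) && ((!u && (u -> v)) && (v && !!v))) -> !(!(v || v) || (u -> !v)) = 3/7 -> 0 = 4/7
!(((!v && (u || v)) && ((!u && (u -> v)) && (v && !!v))) -> !(!(v || v) || (u -> !v))) = !4/7 = 3/7

3/7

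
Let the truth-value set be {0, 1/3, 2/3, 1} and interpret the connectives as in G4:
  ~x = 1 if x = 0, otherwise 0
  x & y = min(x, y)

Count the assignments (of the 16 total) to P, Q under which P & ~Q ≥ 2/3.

P = 0, Q = 0 ↦ 0  <
P = 0, Q = 1/3 ↦ 0  <
P = 0, Q = 2/3 ↦ 0  <
P = 0, Q = 1 ↦ 0  <
P = 1/3, Q = 0 ↦ 1/3  <
P = 1/3, Q = 1/3 ↦ 0  <
P = 1/3, Q = 2/3 ↦ 0  <
P = 1/3, Q = 1 ↦ 0  <
P = 2/3, Q = 0 ↦ 2/3  ≥
P = 2/3, Q = 1/3 ↦ 0  <
P = 2/3, Q = 2/3 ↦ 0  <
P = 2/3, Q = 1 ↦ 0  <
P = 1, Q = 0 ↦ 1  ≥
P = 1, Q = 1/3 ↦ 0  <
P = 1, Q = 2/3 ↦ 0  <
P = 1, Q = 1 ↦ 0  <
So 2 of the 16 assignments meet the threshold.

2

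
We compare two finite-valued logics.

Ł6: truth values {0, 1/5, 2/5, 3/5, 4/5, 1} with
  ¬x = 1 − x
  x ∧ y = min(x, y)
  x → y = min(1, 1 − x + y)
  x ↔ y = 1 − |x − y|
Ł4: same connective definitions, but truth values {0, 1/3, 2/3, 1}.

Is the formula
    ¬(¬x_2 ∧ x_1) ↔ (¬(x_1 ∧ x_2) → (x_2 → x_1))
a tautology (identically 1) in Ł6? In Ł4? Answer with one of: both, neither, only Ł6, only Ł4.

In Ł6: at x_1 = 0, x_2 = 1/5 the value is 4/5 — not a tautology.
In Ł4: at x_1 = 0, x_2 = 1/3 the value is 2/3 — not a tautology.

neither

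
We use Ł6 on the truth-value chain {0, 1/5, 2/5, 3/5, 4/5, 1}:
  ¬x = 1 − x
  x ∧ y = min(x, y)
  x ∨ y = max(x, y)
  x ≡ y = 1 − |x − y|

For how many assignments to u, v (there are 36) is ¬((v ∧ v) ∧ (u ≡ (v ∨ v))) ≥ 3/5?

24

value 1: 7 assignments (counts)
value 4/5: 8 assignments (counts)
value 3/5: 9 assignments (counts)
value 2/5: 7 assignments
value 1/5: 4 assignments
value 0: 1 assignment
So 24 of the 36 assignments meet the threshold.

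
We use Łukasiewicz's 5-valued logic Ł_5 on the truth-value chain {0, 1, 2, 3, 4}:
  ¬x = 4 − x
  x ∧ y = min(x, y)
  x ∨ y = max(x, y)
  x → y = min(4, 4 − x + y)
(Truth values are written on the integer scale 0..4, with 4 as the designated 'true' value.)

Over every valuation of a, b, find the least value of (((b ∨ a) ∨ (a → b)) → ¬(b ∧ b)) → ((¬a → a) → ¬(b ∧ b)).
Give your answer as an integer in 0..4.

3

Take a = 2, b = 1:
b ∨ a = 1 ∨ 2 = 2
a → b = 2 → 1 = 3
(b ∨ a) ∨ (a → b) = 2 ∨ 3 = 3
b ∧ b = 1 ∧ 1 = 1
¬(b ∧ b) = ¬1 = 3
((b ∨ a) ∨ (a → b)) → ¬(b ∧ b) = 3 → 3 = 4
¬a = ¬2 = 2
¬a → a = 2 → 2 = 4
b ∧ b = 1 ∧ 1 = 1
¬(b ∧ b) = ¬1 = 3
(¬a → a) → ¬(b ∧ b) = 4 → 3 = 3
(((b ∨ a) ∨ (a → b)) → ¬(b ∧ b)) → ((¬a → a) → ¬(b ∧ b)) = 4 → 3 = 3
No assignment yields a value below 3, so this is the minimum.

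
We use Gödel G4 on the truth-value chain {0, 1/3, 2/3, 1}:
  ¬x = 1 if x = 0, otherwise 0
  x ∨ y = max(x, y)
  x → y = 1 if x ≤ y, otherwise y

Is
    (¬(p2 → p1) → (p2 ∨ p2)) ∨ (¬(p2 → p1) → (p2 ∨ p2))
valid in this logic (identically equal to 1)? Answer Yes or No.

Counterexample: take p1 = 0, p2 = 1/3.
p2 → p1 = 1/3 → 0 = 0
¬(p2 → p1) = ¬0 = 1
p2 ∨ p2 = 1/3 ∨ 1/3 = 1/3
¬(p2 → p1) → (p2 ∨ p2) = 1 → 1/3 = 1/3
p2 → p1 = 1/3 → 0 = 0
¬(p2 → p1) = ¬0 = 1
p2 ∨ p2 = 1/3 ∨ 1/3 = 1/3
¬(p2 → p1) → (p2 ∨ p2) = 1 → 1/3 = 1/3
(¬(p2 → p1) → (p2 ∨ p2)) ∨ (¬(p2 → p1) → (p2 ∨ p2)) = 1/3 ∨ 1/3 = 1/3
This gives 1/3 ≠ 1.

No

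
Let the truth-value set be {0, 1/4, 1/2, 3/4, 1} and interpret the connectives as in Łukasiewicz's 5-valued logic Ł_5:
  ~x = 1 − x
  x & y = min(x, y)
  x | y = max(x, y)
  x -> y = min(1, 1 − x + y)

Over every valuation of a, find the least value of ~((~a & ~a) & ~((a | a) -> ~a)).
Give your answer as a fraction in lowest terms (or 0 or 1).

3/4

Take a = 3/4:
~a = ~3/4 = 1/4
~a = ~3/4 = 1/4
~a & ~a = 1/4 & 1/4 = 1/4
a | a = 3/4 | 3/4 = 3/4
~a = ~3/4 = 1/4
(a | a) -> ~a = 3/4 -> 1/4 = 1/2
~((a | a) -> ~a) = ~1/2 = 1/2
(~a & ~a) & ~((a | a) -> ~a) = 1/4 & 1/2 = 1/4
~((~a & ~a) & ~((a | a) -> ~a)) = ~1/4 = 3/4
No assignment yields a value below 3/4, so this is the minimum.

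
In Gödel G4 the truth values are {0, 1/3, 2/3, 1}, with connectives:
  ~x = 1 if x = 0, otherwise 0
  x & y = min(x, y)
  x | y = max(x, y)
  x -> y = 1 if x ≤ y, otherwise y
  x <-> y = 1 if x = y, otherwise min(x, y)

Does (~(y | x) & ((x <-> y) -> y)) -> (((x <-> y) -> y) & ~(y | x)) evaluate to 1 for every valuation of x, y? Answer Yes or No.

Yes

x = 0, y = 0 ↦ 1
x = 0, y = 1/3 ↦ 1
x = 0, y = 2/3 ↦ 1
x = 0, y = 1 ↦ 1
x = 1/3, y = 0 ↦ 1
x = 1/3, y = 1/3 ↦ 1
x = 1/3, y = 2/3 ↦ 1
x = 1/3, y = 1 ↦ 1
x = 2/3, y = 0 ↦ 1
x = 2/3, y = 1/3 ↦ 1
x = 2/3, y = 2/3 ↦ 1
x = 2/3, y = 1 ↦ 1
x = 1, y = 0 ↦ 1
x = 1, y = 1/3 ↦ 1
x = 1, y = 2/3 ↦ 1
x = 1, y = 1 ↦ 1
Every assignment gives a value ≥ 1.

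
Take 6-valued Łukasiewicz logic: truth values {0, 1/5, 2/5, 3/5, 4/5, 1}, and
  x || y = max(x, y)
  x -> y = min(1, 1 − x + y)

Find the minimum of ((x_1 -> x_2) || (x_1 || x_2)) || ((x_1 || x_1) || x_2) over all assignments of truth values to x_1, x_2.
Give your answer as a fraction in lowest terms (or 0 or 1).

3/5

Take x_1 = 2/5, x_2 = 0:
x_1 -> x_2 = 2/5 -> 0 = 3/5
x_1 || x_2 = 2/5 || 0 = 2/5
(x_1 -> x_2) || (x_1 || x_2) = 3/5 || 2/5 = 3/5
x_1 || x_1 = 2/5 || 2/5 = 2/5
(x_1 || x_1) || x_2 = 2/5 || 0 = 2/5
((x_1 -> x_2) || (x_1 || x_2)) || ((x_1 || x_1) || x_2) = 3/5 || 2/5 = 3/5
No assignment yields a value below 3/5, so this is the minimum.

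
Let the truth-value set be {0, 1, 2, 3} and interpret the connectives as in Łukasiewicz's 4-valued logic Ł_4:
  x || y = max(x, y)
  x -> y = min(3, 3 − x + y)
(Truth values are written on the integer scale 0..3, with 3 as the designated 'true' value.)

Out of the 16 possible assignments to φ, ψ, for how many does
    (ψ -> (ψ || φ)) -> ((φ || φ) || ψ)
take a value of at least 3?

7

φ = 0, ψ = 0 ↦ 0  <
φ = 0, ψ = 1 ↦ 1  <
φ = 0, ψ = 2 ↦ 2  <
φ = 0, ψ = 3 ↦ 3  ≥
φ = 1, ψ = 0 ↦ 1  <
φ = 1, ψ = 1 ↦ 1  <
φ = 1, ψ = 2 ↦ 2  <
φ = 1, ψ = 3 ↦ 3  ≥
φ = 2, ψ = 0 ↦ 2  <
φ = 2, ψ = 1 ↦ 2  <
φ = 2, ψ = 2 ↦ 2  <
φ = 2, ψ = 3 ↦ 3  ≥
φ = 3, ψ = 0 ↦ 3  ≥
φ = 3, ψ = 1 ↦ 3  ≥
φ = 3, ψ = 2 ↦ 3  ≥
φ = 3, ψ = 3 ↦ 3  ≥
So 7 of the 16 assignments meet the threshold.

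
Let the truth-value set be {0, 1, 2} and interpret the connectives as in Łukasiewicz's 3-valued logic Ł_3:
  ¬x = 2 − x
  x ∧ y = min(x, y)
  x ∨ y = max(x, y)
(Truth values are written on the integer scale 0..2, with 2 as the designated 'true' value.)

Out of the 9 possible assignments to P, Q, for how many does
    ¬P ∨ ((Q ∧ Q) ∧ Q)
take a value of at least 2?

P = 0, Q = 0 ↦ 2  ≥
P = 0, Q = 1 ↦ 2  ≥
P = 0, Q = 2 ↦ 2  ≥
P = 1, Q = 0 ↦ 1  <
P = 1, Q = 1 ↦ 1  <
P = 1, Q = 2 ↦ 2  ≥
P = 2, Q = 0 ↦ 0  <
P = 2, Q = 1 ↦ 1  <
P = 2, Q = 2 ↦ 2  ≥
So 5 of the 9 assignments meet the threshold.

5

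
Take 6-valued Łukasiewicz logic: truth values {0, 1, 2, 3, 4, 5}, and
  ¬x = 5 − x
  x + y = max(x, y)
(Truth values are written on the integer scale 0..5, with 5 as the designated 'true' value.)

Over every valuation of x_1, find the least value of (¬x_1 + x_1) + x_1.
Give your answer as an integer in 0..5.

Take x_1 = 2:
¬x_1 = ¬2 = 3
¬x_1 + x_1 = 3 + 2 = 3
(¬x_1 + x_1) + x_1 = 3 + 2 = 3
No assignment yields a value below 3, so this is the minimum.

3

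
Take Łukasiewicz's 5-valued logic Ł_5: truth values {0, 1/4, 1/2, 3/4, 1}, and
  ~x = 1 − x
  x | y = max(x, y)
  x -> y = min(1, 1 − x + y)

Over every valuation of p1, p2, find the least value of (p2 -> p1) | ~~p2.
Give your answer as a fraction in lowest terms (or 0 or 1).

Take p1 = 0, p2 = 1/2:
p2 -> p1 = 1/2 -> 0 = 1/2
~p2 = ~1/2 = 1/2
~~p2 = ~1/2 = 1/2
(p2 -> p1) | ~~p2 = 1/2 | 1/2 = 1/2
No assignment yields a value below 1/2, so this is the minimum.

1/2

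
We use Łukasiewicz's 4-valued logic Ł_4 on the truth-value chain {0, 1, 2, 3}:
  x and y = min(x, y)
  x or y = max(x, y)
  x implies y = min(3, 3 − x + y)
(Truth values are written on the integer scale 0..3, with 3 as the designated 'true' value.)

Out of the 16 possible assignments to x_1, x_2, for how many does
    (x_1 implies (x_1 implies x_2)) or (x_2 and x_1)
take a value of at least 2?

14

x_1 = 0, x_2 = 0 ↦ 3  ≥
x_1 = 0, x_2 = 1 ↦ 3  ≥
x_1 = 0, x_2 = 2 ↦ 3  ≥
x_1 = 0, x_2 = 3 ↦ 3  ≥
x_1 = 1, x_2 = 0 ↦ 3  ≥
x_1 = 1, x_2 = 1 ↦ 3  ≥
x_1 = 1, x_2 = 2 ↦ 3  ≥
x_1 = 1, x_2 = 3 ↦ 3  ≥
x_1 = 2, x_2 = 0 ↦ 2  ≥
x_1 = 2, x_2 = 1 ↦ 3  ≥
x_1 = 2, x_2 = 2 ↦ 3  ≥
x_1 = 2, x_2 = 3 ↦ 3  ≥
x_1 = 3, x_2 = 0 ↦ 0  <
x_1 = 3, x_2 = 1 ↦ 1  <
x_1 = 3, x_2 = 2 ↦ 2  ≥
x_1 = 3, x_2 = 3 ↦ 3  ≥
So 14 of the 16 assignments meet the threshold.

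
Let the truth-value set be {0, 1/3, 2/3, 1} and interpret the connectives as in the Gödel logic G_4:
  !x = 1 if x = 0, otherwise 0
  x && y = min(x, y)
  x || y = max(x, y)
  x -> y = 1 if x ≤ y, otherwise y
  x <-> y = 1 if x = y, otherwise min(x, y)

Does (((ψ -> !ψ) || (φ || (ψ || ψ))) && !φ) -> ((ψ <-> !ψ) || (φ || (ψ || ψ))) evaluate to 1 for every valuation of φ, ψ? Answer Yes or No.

Counterexample: take φ = 0, ψ = 0.
!ψ = !0 = 1
ψ -> !ψ = 0 -> 1 = 1
ψ || ψ = 0 || 0 = 0
φ || (ψ || ψ) = 0 || 0 = 0
(ψ -> !ψ) || (φ || (ψ || ψ)) = 1 || 0 = 1
!φ = !0 = 1
((ψ -> !ψ) || (φ || (ψ || ψ))) && !φ = 1 && 1 = 1
!ψ = !0 = 1
ψ <-> !ψ = 0 <-> 1 = 0
ψ || ψ = 0 || 0 = 0
φ || (ψ || ψ) = 0 || 0 = 0
(ψ <-> !ψ) || (φ || (ψ || ψ)) = 0 || 0 = 0
(((ψ -> !ψ) || (φ || (ψ || ψ))) && !φ) -> ((ψ <-> !ψ) || (φ || (ψ || ψ))) = 1 -> 0 = 0
This gives 0 ≠ 1.

No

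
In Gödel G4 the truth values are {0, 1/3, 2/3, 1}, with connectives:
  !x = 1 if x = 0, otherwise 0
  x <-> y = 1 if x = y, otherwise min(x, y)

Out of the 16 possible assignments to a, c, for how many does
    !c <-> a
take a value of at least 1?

a = 0, c = 0 ↦ 0  <
a = 0, c = 1/3 ↦ 1  ≥
a = 0, c = 2/3 ↦ 1  ≥
a = 0, c = 1 ↦ 1  ≥
a = 1/3, c = 0 ↦ 1/3  <
a = 1/3, c = 1/3 ↦ 0  <
a = 1/3, c = 2/3 ↦ 0  <
a = 1/3, c = 1 ↦ 0  <
a = 2/3, c = 0 ↦ 2/3  <
a = 2/3, c = 1/3 ↦ 0  <
a = 2/3, c = 2/3 ↦ 0  <
a = 2/3, c = 1 ↦ 0  <
a = 1, c = 0 ↦ 1  ≥
a = 1, c = 1/3 ↦ 0  <
a = 1, c = 2/3 ↦ 0  <
a = 1, c = 1 ↦ 0  <
So 4 of the 16 assignments meet the threshold.

4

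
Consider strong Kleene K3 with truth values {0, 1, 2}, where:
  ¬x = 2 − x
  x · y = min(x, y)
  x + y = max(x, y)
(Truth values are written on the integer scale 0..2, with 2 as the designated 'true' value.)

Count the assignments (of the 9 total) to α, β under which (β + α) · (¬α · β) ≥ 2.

α = 0, β = 0 ↦ 0  <
α = 0, β = 1 ↦ 1  <
α = 0, β = 2 ↦ 2  ≥
α = 1, β = 0 ↦ 0  <
α = 1, β = 1 ↦ 1  <
α = 1, β = 2 ↦ 1  <
α = 2, β = 0 ↦ 0  <
α = 2, β = 1 ↦ 0  <
α = 2, β = 2 ↦ 0  <
So 1 of the 9 assignments meets the threshold.

1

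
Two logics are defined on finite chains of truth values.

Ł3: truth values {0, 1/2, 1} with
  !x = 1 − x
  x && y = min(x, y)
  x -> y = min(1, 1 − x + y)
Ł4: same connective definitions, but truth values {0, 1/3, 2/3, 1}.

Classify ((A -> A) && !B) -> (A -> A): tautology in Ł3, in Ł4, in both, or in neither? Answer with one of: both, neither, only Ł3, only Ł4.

both

In Ł3: every assignment gives 1 — tautology.
In Ł4: every assignment gives 1 — tautology.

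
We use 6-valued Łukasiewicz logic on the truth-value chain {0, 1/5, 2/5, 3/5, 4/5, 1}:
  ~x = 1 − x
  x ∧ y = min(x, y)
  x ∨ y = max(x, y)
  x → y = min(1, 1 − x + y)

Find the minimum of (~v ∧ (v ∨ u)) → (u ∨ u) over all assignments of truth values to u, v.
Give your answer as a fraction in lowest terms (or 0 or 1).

Take u = 0, v = 2/5:
~v = ~2/5 = 3/5
v ∨ u = 2/5 ∨ 0 = 2/5
~v ∧ (v ∨ u) = 3/5 ∧ 2/5 = 2/5
u ∨ u = 0 ∨ 0 = 0
(~v ∧ (v ∨ u)) → (u ∨ u) = 2/5 → 0 = 3/5
No assignment yields a value below 3/5, so this is the minimum.

3/5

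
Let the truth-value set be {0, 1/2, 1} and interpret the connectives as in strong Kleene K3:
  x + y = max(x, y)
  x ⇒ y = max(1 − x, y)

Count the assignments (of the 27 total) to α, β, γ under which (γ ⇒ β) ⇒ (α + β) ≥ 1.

17

value 1: 17 assignments (counts)
value 1/2: 9 assignments
value 0: 1 assignment
So 17 of the 27 assignments meet the threshold.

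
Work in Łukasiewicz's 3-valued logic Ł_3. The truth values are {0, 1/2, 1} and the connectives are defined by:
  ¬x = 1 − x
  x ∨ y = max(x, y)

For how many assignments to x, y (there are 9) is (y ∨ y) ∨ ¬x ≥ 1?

x = 0, y = 0 ↦ 1  ≥
x = 0, y = 1/2 ↦ 1  ≥
x = 0, y = 1 ↦ 1  ≥
x = 1/2, y = 0 ↦ 1/2  <
x = 1/2, y = 1/2 ↦ 1/2  <
x = 1/2, y = 1 ↦ 1  ≥
x = 1, y = 0 ↦ 0  <
x = 1, y = 1/2 ↦ 1/2  <
x = 1, y = 1 ↦ 1  ≥
So 5 of the 9 assignments meet the threshold.

5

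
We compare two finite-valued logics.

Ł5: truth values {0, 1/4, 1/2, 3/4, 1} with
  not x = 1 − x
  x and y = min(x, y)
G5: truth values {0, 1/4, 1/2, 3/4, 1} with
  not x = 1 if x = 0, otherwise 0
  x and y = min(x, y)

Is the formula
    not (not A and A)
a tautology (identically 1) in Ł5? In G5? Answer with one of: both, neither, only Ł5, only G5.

In Ł5: at A = 1/4 the value is 3/4 — not a tautology.
In G5: every assignment gives 1 — tautology.

only G5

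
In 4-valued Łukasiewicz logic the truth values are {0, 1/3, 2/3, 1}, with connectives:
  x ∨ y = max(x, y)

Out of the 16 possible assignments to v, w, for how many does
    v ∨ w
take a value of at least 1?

v = 0, w = 0 ↦ 0  <
v = 0, w = 1/3 ↦ 1/3  <
v = 0, w = 2/3 ↦ 2/3  <
v = 0, w = 1 ↦ 1  ≥
v = 1/3, w = 0 ↦ 1/3  <
v = 1/3, w = 1/3 ↦ 1/3  <
v = 1/3, w = 2/3 ↦ 2/3  <
v = 1/3, w = 1 ↦ 1  ≥
v = 2/3, w = 0 ↦ 2/3  <
v = 2/3, w = 1/3 ↦ 2/3  <
v = 2/3, w = 2/3 ↦ 2/3  <
v = 2/3, w = 1 ↦ 1  ≥
v = 1, w = 0 ↦ 1  ≥
v = 1, w = 1/3 ↦ 1  ≥
v = 1, w = 2/3 ↦ 1  ≥
v = 1, w = 1 ↦ 1  ≥
So 7 of the 16 assignments meet the threshold.

7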